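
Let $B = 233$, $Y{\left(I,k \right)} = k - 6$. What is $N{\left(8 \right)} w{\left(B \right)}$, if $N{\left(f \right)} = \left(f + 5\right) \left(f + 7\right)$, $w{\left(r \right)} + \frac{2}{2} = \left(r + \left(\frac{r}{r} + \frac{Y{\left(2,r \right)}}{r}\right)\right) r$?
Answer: $10675860$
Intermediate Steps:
$Y{\left(I,k \right)} = -6 + k$ ($Y{\left(I,k \right)} = k - 6 = -6 + k$)
$w{\left(r \right)} = -1 + r \left(1 + r + \frac{-6 + r}{r}\right)$ ($w{\left(r \right)} = -1 + \left(r + \left(\frac{r}{r} + \frac{-6 + r}{r}\right)\right) r = -1 + \left(r + \left(1 + \frac{-6 + r}{r}\right)\right) r = -1 + \left(1 + r + \frac{-6 + r}{r}\right) r = -1 + r \left(1 + r + \frac{-6 + r}{r}\right)$)
$N{\left(f \right)} = \left(5 + f\right) \left(7 + f\right)$
$N{\left(8 \right)} w{\left(B \right)} = \left(35 + 8^{2} + 12 \cdot 8\right) \left(-7 + 233^{2} + 2 \cdot 233\right) = \left(35 + 64 + 96\right) \left(-7 + 54289 + 466\right) = 195 \cdot 54748 = 10675860$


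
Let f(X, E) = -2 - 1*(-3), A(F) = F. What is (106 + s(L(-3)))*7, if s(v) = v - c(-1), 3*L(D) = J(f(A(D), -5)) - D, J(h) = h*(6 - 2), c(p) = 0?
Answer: 2275/3 ≈ 758.33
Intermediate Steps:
f(X, E) = 1 (f(X, E) = -2 + 3 = 1)
J(h) = 4*h (J(h) = h*4 = 4*h)
L(D) = 4/3 - D/3 (L(D) = (4*1 - D)/3 = (4 - D)/3 = 4/3 - D/3)
s(v) = v (s(v) = v - 1*0 = v + 0 = v)
(106 + s(L(-3)))*7 = (106 + (4/3 - ⅓*(-3)))*7 = (106 + (4/3 + 1))*7 = (106 + 7/3)*7 = (325/3)*7 = 2275/3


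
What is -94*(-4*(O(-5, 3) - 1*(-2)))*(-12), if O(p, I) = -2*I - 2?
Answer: 27072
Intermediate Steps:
O(p, I) = -2 - 2*I
-94*(-4*(O(-5, 3) - 1*(-2)))*(-12) = -94*(-4*((-2 - 2*3) - 1*(-2)))*(-12) = -94*(-4*((-2 - 6) + 2))*(-12) = -94*(-4*(-8 + 2))*(-12) = -94*(-4*(-6))*(-12) = -2256*(-12) = -94*(-288) = 27072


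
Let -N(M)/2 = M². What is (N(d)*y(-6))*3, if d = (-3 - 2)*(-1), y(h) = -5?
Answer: 750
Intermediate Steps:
d = 5 (d = -5*(-1) = 5)
N(M) = -2*M²
(N(d)*y(-6))*3 = (-2*5²*(-5))*3 = (-2*25*(-5))*3 = -50*(-5)*3 = 250*3 = 750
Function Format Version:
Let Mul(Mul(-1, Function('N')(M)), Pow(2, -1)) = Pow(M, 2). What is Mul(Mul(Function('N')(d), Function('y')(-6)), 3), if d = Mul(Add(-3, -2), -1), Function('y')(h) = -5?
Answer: 750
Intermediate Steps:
d = 5 (d = Mul(-5, -1) = 5)
Function('N')(M) = Mul(-2, Pow(M, 2))
Mul(Mul(Function('N')(d), Function('y')(-6)), 3) = Mul(Mul(Mul(-2, Pow(5, 2)), -5), 3) = Mul(Mul(Mul(-2, 25), -5), 3) = Mul(Mul(-50, -5), 3) = Mul(250, 3) = 750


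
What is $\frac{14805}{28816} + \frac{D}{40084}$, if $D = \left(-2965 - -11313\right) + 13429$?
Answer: $\frac{305242413}{288765136} \approx 1.0571$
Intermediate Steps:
$D = 21777$ ($D = \left(-2965 + 11313\right) + 13429 = 8348 + 13429 = 21777$)
$\frac{14805}{28816} + \frac{D}{40084} = \frac{14805}{28816} + \frac{21777}{40084} = \frac{305242413}{288765136}$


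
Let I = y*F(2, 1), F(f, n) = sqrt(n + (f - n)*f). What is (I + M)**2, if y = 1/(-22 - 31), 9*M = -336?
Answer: 35236123/25281 + 224*sqrt(3)/159 ≈ 1396.2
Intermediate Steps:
M = -112/3 (M = (1/9)*(-336) = -112/3 ≈ -37.333)
F(f, n) = sqrt(n + f*(f - n))
y = -1/53 (y = 1/(-53) = -1/53 ≈ -0.018868)
I = -sqrt(3)/53 (I = -sqrt(1 + 2**2 - 1*2*1)/53 = -sqrt(1 + 4 - 2)/53 = -sqrt(3)/53 ≈ -0.032680)
(I + M)**2 = (-sqrt(3)/53 - 112/3)**2 = (-112/3 - sqrt(3)/53)**2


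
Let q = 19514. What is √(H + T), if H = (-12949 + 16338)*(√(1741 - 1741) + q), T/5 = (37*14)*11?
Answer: 2*√16540359 ≈ 8134.0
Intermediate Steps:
T = 28490 (T = 5*((37*14)*11) = 5*(518*11) = 5*5698 = 28490)
H = 66132946 (H = (-12949 + 16338)*(√(1741 - 1741) + 19514) = 3389*(√0 + 19514) = 3389*(0 + 19514) = 3389*19514 = 66132946)
√(H + T) = √(66132946 + 28490) = √66161436 = 2*√16540359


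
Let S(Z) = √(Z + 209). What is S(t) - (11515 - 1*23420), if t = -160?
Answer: 11912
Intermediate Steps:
S(Z) = √(209 + Z)
S(t) - (11515 - 1*23420) = √(209 - 160) - (11515 - 1*23420) = √49 - (11515 - 23420) = 7 - 1*(-11905) = 7 + 11905 = 11912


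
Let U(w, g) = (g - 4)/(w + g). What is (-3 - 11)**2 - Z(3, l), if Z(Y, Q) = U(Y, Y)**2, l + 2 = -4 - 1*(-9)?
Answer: 7055/36 ≈ 195.97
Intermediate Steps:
l = 3 (l = -2 + (-4 - 1*(-9)) = -2 + (-4 + 9) = -2 + 5 = 3)
U(w, g) = (-4 + g)/(g + w)
Z(Y, Q) = (-4 + Y)**2/(4*Y**2) (Z(Y, Q) = ((-4 + Y)/(Y + Y))**2 = ((-4 + Y)/((2*Y)))**2 = ((1/(2*Y))*(-4 + Y))**2 = ((-4 + Y)/(2*Y))**2 = (-4 + Y)**2/(4*Y**2))
(-3 - 11)**2 - Z(3, l) = (-3 - 11)**2 - (-4 + 3)**2/(4*3**2) = (-14)**2 - (-1)**2/(4*9) = 196 - 1/(4*9) = 196 - 1*1/36 = 196 - 1/36 = 7055/36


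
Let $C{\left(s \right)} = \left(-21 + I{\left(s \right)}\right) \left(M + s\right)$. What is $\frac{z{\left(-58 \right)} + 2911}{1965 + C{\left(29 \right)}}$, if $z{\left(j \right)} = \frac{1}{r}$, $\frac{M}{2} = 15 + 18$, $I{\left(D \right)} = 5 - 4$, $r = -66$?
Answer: $\frac{38425}{858} \approx 44.784$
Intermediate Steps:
$I{\left(D \right)} = 1$ ($I{\left(D \right)} = 5 - 4 = 1$)
$M = 66$ ($M = 2 \left(15 + 18\right) = 2 \cdot 33 = 66$)
$C{\left(s \right)} = -1320 - 20 s$ ($C{\left(s \right)} = \left(-21 + 1\right) \left(66 + s\right) = - 20 \left(66 + s\right) = -1320 - 20 s$)
$z{\left(j \right)} = - \frac{1}{66}$ ($z{\left(j \right)} = \frac{1}{-66} = - \frac{1}{66}$)
$\frac{z{\left(-58 \right)} + 2911}{1965 + C{\left(29 \right)}} = \frac{- \frac{1}{66} + 2911}{1965 - 1900} = \frac{192125}{66 \left(1965 - 1900\right)} = \frac{192125}{66 \cdot 65} = \frac{192125}{66} \cdot \frac{1}{65} = \frac{38425}{858}$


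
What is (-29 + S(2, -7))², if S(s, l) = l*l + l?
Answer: 169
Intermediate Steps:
S(s, l) = l + l² (S(s, l) = l² + l = l + l²)
(-29 + S(2, -7))² = (-29 - 7*(1 - 7))² = (-29 - 7*(-6))² = (-29 + 42)² = 13² = 169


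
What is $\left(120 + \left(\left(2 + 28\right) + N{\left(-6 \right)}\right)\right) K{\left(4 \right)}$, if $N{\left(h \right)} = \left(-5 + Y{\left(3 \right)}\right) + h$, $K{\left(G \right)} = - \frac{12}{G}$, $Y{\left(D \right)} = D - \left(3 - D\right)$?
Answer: $-426$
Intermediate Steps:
$Y{\left(D \right)} = -3 + 2 D$ ($Y{\left(D \right)} = D + \left(-3 + D\right) = -3 + 2 D$)
$N{\left(h \right)} = -2 + h$ ($N{\left(h \right)} = \left(-5 + \left(-3 + 2 \cdot 3\right)\right) + h = \left(-5 + \left(-3 + 6\right)\right) + h = \left(-5 + 3\right) + h = -2 + h$)
$\left(120 + \left(\left(2 + 28\right) + N{\left(-6 \right)}\right)\right) K{\left(4 \right)} = \left(120 + \left(\left(2 + 28\right) - 8\right)\right) \left(- \frac{12}{4}\right) = \left(120 + \left(30 - 8\right)\right) \left(\left(-12\right) \frac{1}{4}\right) = \left(120 + 22\right) \left(-3\right) = 142 \left(-3\right) = -426$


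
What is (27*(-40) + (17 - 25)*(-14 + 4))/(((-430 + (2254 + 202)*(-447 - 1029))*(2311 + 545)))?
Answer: 125/1294298502 ≈ 9.6577e-8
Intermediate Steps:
(27*(-40) + (17 - 25)*(-14 + 4))/(((-430 + (2254 + 202)*(-447 - 1029))*(2311 + 545))) = (-1080 - 8*(-10))/(((-430 + 2456*(-1476))*2856)) = (-1080 + 80)/(((-430 - 3625056)*2856)) = -1000/((-3625486*2856)) = -1000/(-10354388016) = -1000*(-1/10354388016) = 125/1294298502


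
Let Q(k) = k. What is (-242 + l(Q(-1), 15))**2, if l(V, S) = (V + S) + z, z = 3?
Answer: 50625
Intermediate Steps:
l(V, S) = 3 + S + V (l(V, S) = (V + S) + 3 = (S + V) + 3 = 3 + S + V)
(-242 + l(Q(-1), 15))**2 = (-242 + (3 + 15 - 1))**2 = (-242 + 17)**2 = (-225)**2 = 50625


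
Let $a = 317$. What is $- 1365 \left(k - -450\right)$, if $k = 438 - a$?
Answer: $-779415$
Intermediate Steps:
$k = 121$ ($k = 438 - 317 = 121$)
$- 1365 \left(k - -450\right) = - 1365 \left(121 - -450\right) = - 1365 \left(121 + 450\right) = \left(-1365\right) 571 = -779415$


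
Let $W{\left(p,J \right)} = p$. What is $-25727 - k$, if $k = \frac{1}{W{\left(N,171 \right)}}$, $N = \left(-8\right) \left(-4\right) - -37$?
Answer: $- \frac{1775164}{69} \approx -25727.0$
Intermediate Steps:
$N = 69$ ($N = 32 + 37 = 69$)
$k = \frac{1}{69} \approx 0.014493$
$-25727 - k = -25727 - \frac{1}{69} = - \frac{1775164}{69}$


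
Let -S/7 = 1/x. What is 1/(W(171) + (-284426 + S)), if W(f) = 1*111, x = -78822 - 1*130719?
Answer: -209541/59575649408 ≈ -3.5172e-6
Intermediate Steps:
x = -209541 (x = -78822 - 130719 = -209541)
S = 7/209541 (S = -7/(-209541) = -7*(-1/209541) = 7/209541 ≈ 3.3406e-5)
W(f) = 111
1/(W(171) + (-284426 + S)) = 1/(111 + (-284426 + 7/209541)) = 1/(111 - 59598908459/209541) = 1/(-59575649408/209541) = -209541/59575649408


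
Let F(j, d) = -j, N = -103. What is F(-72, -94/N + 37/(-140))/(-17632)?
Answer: -9/2204 ≈ -0.0040835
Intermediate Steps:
F(-72, -94/N + 37/(-140))/(-17632) = -1*(-72)/(-17632) = 72*(-1/17632) = -9/2204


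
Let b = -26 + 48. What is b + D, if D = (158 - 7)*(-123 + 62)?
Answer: -9189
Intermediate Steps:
b = 22
D = -9211 (D = 151*(-61) = -9211)
b + D = 22 - 9211 = -9189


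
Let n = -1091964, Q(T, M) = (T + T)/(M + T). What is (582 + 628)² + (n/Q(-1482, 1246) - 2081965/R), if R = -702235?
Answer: 47774190330447/34690409 ≈ 1.3772e+6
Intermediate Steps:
Q(T, M) = 2*T/(M + T) (Q(T, M) = (2*T)/(M + T) = 2*T/(M + T))
(582 + 628)² + (n/Q(-1482, 1246) - 2081965/R) = (582 + 628)² + (-1091964/(2*(-1482)/(1246 - 1482)) - 2081965/(-702235)) = 1210² + (-1091964/(2*(-1482)/(-236)) - 2081965*(-1/702235)) = 1464100 + (-1091964/(2*(-1482)*(-1/236)) + 416393/140447) = 1464100 + (-1091964/741/59 + 416393/140447) = 1464100 + (-1091964*59/741 + 416393/140447) = 1464100 + (-21475292/247 + 416393/140447) = 1464100 - 3016037486453/34690409 = 47774190330447/34690409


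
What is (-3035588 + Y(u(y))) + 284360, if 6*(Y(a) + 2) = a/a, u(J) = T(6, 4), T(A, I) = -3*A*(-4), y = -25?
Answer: -16507379/6 ≈ -2.7512e+6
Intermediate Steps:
T(A, I) = 12*A
u(J) = 72 (u(J) = 12*6 = 72)
Y(a) = -11/6 (Y(a) = -2 + (a/a)/6 = -2 + (⅙)*1 = -2 + ⅙ = -11/6)
(-3035588 + Y(u(y))) + 284360 = (-3035588 - 11/6) + 284360 = -18213539/6 + 284360 = -16507379/6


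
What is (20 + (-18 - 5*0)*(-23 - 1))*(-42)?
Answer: -18984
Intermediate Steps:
(20 + (-18 - 5*0)*(-23 - 1))*(-42) = (20 + (-18 + 0)*(-24))*(-42) = (20 - 18*(-24))*(-42) = (20 + 432)*(-42) = 452*(-42) = -18984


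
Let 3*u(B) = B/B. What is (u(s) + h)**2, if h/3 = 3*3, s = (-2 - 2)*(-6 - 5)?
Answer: 6724/9 ≈ 747.11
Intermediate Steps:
s = 44 (s = -4*(-11) = 44)
u(B) = 1/3 (u(B) = (B/B)/3 = (1/3)*1 = 1/3)
h = 27 (h = 3*(3*3) = 3*9 = 27)
(u(s) + h)**2 = (1/3 + 27)**2 = (82/3)**2 = 6724/9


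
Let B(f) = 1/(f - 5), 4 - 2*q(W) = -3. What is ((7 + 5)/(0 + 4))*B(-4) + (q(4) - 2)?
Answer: 7/6 ≈ 1.1667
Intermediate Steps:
q(W) = 7/2 (q(W) = 2 - ½*(-3) = 2 + 3/2 = 7/2)
B(f) = 1/(-5 + f)
((7 + 5)/(0 + 4))*B(-4) + (q(4) - 2) = ((7 + 5)/(0 + 4))/(-5 - 4) + (7/2 - 2) = (12/4)/(-9) + 3/2 = (12*(¼))*(-⅑) + 3/2 = 3*(-⅑) + 3/2 = -⅓ + 3/2 = 7/6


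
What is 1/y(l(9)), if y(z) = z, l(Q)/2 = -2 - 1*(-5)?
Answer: 1/6 ≈ 0.16667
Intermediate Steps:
l(Q) = 6 (l(Q) = 2*(-2 - 1*(-5)) = 2*(-2 + 5) = 2*3 = 6)
1/y(l(9)) = 1/6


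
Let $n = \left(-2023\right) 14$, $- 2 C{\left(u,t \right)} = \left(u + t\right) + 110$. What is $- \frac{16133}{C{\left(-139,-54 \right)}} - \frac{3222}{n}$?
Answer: $- \frac{456785113}{1175363} \approx -388.63$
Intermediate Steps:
$C{\left(u,t \right)} = -55 - \frac{t}{2} - \frac{u}{2}$ ($C{\left(u,t \right)} = - \frac{\left(u + t\right) + 110}{2} = - \frac{\left(t + u\right) + 110}{2} = - \frac{110 + t + u}{2} = -55 - \frac{t}{2} - \frac{u}{2}$)
$n = -28322$
$- \frac{16133}{C{\left(-139,-54 \right)}} - \frac{3222}{n} = - \frac{16133}{-55 - -27 - - \frac{139}{2}} - \frac{3222}{-28322} = - \frac{16133}{-55 + 27 + \frac{139}{2}} - - \frac{1611}{14161} = - \frac{16133}{\frac{83}{2}} + \frac{1611}{14161} = \left(-16133\right) \frac{2}{83} + \frac{1611}{14161} = - \frac{32266}{83} + \frac{1611}{14161} = - \frac{456785113}{1175363}$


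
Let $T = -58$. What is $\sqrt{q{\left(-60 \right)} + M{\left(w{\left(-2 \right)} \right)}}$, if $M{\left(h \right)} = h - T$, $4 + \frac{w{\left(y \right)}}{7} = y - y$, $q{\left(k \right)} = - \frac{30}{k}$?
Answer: $\frac{\sqrt{122}}{2} \approx 5.5227$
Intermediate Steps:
$w{\left(y \right)} = -28$ ($w{\left(y \right)} = -28 + 7 \left(y - y\right) = -28 + 7 \cdot 0 = -28 + 0 = -28$)
$M{\left(h \right)} = 58 + h$ ($M{\left(h \right)} = h - -58 = h + 58 = 58 + h$)
$\sqrt{q{\left(-60 \right)} + M{\left(w{\left(-2 \right)} \right)}} = \sqrt{- \frac{30}{-60} + \left(58 - 28\right)} = \sqrt{\left(-30\right) \left(- \frac{1}{60}\right) + 30} = \sqrt{\frac{1}{2} + 30} = \sqrt{\frac{61}{2}} = \frac{\sqrt{122}}{2}$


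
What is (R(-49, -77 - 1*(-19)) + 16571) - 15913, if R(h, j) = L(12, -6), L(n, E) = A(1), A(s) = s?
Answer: 659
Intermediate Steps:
L(n, E) = 1
R(h, j) = 1
(R(-49, -77 - 1*(-19)) + 16571) - 15913 = (1 + 16571) - 15913 = 16572 - 15913 = 659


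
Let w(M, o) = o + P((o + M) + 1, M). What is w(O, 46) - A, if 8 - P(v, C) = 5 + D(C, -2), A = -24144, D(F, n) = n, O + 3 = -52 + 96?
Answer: 24195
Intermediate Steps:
O = 41 (O = -3 + (-52 + 96) = -3 + 44 = 41)
P(v, C) = 5 (P(v, C) = 8 - (5 - 2) = 8 - 1*3 = 8 - 3 = 5)
w(M, o) = 5 + o (w(M, o) = o + 5 = 5 + o)
w(O, 46) - A = (5 + 46) - 1*(-24144) = 51 + 24144 = 24195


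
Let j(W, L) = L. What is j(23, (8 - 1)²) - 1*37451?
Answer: -37402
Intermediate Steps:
j(23, (8 - 1)²) - 1*37451 = (8 - 1)² - 1*37451 = 7² - 37451 = 49 - 37451 = -37402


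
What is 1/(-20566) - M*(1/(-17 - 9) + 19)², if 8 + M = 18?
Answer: -480629404/133679 ≈ -3595.4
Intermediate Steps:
M = 10 (M = -8 + 18 = 10)
1/(-20566) - M*(1/(-17 - 9) + 19)² = 1/(-20566) - 10*(1/(-17 - 9) + 19)² = -1/20566 - 10*(1/(-26) + 19)² = -1/20566 - 10*(-1/26 + 19)² = -1/20566 - 10*(493/26)² = -1/20566 - 10*243049/676 = -1/20566 - 1*1215245/338 = -1/20566 - 1215245/338 = -480629404/133679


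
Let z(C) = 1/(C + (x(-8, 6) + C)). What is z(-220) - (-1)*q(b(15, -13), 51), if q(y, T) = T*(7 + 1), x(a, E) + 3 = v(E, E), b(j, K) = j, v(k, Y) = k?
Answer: 178295/437 ≈ 408.00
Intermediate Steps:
x(a, E) = -3 + E
q(y, T) = 8*T (q(y, T) = T*8 = 8*T)
z(C) = 1/(3 + 2*C) (z(C) = 1/(C + ((-3 + 6) + C)) = 1/(C + (3 + C)) = 1/(3 + 2*C))
z(-220) - (-1)*q(b(15, -13), 51) = 1/(3 + 2*(-220)) - (-1)*8*51 = 1/(3 - 440) - (-1)*408 = 1/(-437) - 1*(-408) = -1/437 + 408 = 178295/437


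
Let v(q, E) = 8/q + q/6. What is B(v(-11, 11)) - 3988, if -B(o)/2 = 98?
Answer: -4184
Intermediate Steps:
v(q, E) = 8/q + q/6 (v(q, E) = 8/q + q*(⅙) = 8/q + q/6)
B(o) = -196 (B(o) = -2*98 = -196)
B(v(-11, 11)) - 3988 = -196 - 3988 = -4184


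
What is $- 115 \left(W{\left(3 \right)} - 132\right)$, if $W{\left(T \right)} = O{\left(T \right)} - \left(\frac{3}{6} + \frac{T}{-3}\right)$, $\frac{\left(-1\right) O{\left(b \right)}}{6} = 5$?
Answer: $\frac{37145}{2} \approx 18573.0$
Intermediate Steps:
$O{\left(b \right)} = -30$ ($O{\left(b \right)} = \left(-6\right) 5 = -30$)
$W{\left(T \right)} = - \frac{61}{2} + \frac{T}{3}$ ($W{\left(T \right)} = -30 - \left(\frac{3}{6} + \frac{T}{-3}\right) = -30 - \left(3 \cdot \frac{1}{6} + T \left(- \frac{1}{3}\right)\right) = -30 - \left(\frac{1}{2} - \frac{T}{3}\right) = -30 + \left(- \frac{1}{2} + \frac{T}{3}\right) = - \frac{61}{2} + \frac{T}{3}$)
$- 115 \left(W{\left(3 \right)} - 132\right) = - 115 \left(\left(- \frac{61}{2} + \frac{1}{3} \cdot 3\right) - 132\right) = - 115 \left(\left(- \frac{61}{2} + 1\right) - 132\right) = - 115 \left(- \frac{59}{2} - 132\right) = \left(-115\right) \left(- \frac{323}{2}\right) = \frac{37145}{2}$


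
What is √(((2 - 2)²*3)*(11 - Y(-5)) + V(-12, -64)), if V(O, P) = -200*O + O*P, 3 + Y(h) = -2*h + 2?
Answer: 12*√22 ≈ 56.285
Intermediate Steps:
Y(h) = -1 - 2*h (Y(h) = -3 + (-2*h + 2) = -3 + (2 - 2*h) = -1 - 2*h)
√(((2 - 2)²*3)*(11 - Y(-5)) + V(-12, -64)) = √(((2 - 2)²*3)*(11 - (-1 - 2*(-5))) - 12*(-200 - 64)) = √((0²*3)*(11 - (-1 + 10)) - 12*(-264)) = √((0*3)*(11 - 1*9) + 3168) = √(0*(11 - 9) + 3168) = √(0*2 + 3168) = √(0 + 3168) = √3168 = 12*√22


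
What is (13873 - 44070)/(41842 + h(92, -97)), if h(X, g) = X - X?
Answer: -30197/41842 ≈ -0.72169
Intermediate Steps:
h(X, g) = 0
(13873 - 44070)/(41842 + h(92, -97)) = (13873 - 44070)/(41842 + 0) = -30197/41842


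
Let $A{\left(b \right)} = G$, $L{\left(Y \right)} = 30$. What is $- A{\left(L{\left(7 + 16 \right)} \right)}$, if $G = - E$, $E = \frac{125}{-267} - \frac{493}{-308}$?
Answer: $\frac{93131}{82236} \approx 1.1325$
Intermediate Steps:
$E = \frac{93131}{82236}$ ($E = 125 \left(- \frac{1}{267}\right) - - \frac{493}{308} = - \frac{125}{267} + \frac{493}{308} = \frac{93131}{82236} \approx 1.1325$)
$G = - \frac{93131}{82236}$ ($G = \left(-1\right) \frac{93131}{82236} = - \frac{93131}{82236} \approx -1.1325$)
$A{\left(b \right)} = - \frac{93131}{82236}$
$- A{\left(L{\left(7 + 16 \right)} \right)} = \left(-1\right) \left(- \frac{93131}{82236}\right) = \frac{93131}{82236}$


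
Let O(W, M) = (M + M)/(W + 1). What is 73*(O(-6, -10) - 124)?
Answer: -8760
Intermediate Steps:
O(W, M) = 2*M/(1 + W) (O(W, M) = (2*M)/(1 + W) = 2*M/(1 + W))
73*(O(-6, -10) - 124) = 73*(2*(-10)/(1 - 6) - 124) = 73*(2*(-10)/(-5) - 124) = 73*(2*(-10)*(-⅕) - 124) = 73*(4 - 124) = 73*(-120) = -8760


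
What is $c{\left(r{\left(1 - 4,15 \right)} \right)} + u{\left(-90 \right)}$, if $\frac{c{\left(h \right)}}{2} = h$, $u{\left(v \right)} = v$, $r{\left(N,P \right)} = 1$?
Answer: $-88$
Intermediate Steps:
$c{\left(h \right)} = 2 h$
$c{\left(r{\left(1 - 4,15 \right)} \right)} + u{\left(-90 \right)} = 2 \cdot 1 - 90 = 2 - 90 = -88$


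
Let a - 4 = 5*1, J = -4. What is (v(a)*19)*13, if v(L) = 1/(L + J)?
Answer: 247/5 ≈ 49.400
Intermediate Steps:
a = 9 (a = 4 + 5*1 = 4 + 5 = 9)
v(L) = 1/(-4 + L) (v(L) = 1/(L - 4) = 1/(-4 + L))
(v(a)*19)*13 = (19/(-4 + 9))*13 = (19/5)*13 = 247/5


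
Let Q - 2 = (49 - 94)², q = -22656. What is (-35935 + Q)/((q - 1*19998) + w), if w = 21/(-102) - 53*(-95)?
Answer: 1152872/1279053 ≈ 0.90135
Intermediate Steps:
Q = 2027 (Q = 2 + (49 - 94)² = 2 + (-45)² = 2 + 2025 = 2027)
w = 171183/34 (w = 21*(-1/102) + 5035 = -7/34 + 5035 = 171183/34 ≈ 5034.8)
(-35935 + Q)/((q - 1*19998) + w) = (-35935 + 2027)/((-22656 - 1*19998) + 171183/34) = -33908/((-22656 - 19998) + 171183/34) = -33908/(-42654 + 171183/34) = -33908/(-1279053/34) = -33908*(-34/1279053) = 1152872/1279053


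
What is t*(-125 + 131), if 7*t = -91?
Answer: -78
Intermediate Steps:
t = -13 (t = (⅐)*(-91) = -13)
t*(-125 + 131) = -13*(-125 + 131) = -13*6 = -78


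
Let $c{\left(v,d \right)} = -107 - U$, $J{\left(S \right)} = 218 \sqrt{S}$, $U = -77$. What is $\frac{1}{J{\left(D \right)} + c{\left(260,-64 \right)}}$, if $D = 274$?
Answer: $\frac{15}{6510338} + \frac{109 \sqrt{274}}{6510338} \approx 0.00027944$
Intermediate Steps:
$c{\left(v,d \right)} = -30$ ($c{\left(v,d \right)} = -107 - -77 = -107 + 77 = -30$)
$\frac{1}{J{\left(D \right)} + c{\left(260,-64 \right)}} = \frac{1}{218 \sqrt{274} - 30} = \frac{1}{-30 + 218 \sqrt{274}}$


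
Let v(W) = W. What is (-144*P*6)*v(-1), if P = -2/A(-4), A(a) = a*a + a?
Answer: -144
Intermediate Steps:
A(a) = a + a**2 (A(a) = a**2 + a = a + a**2)
P = -1/6 (P = -2*(-1/(4*(1 - 4))) = -2/((-4*(-3))) = -2/12 = -2*1/12 = -1/6 ≈ -0.16667)
(-144*P*6)*v(-1) = -(-24)*6*(-1) = -144*(-1)*(-1) = 144*(-1) = -144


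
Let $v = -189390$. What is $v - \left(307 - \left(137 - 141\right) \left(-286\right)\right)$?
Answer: $-188553$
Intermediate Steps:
$v - \left(307 - \left(137 - 141\right) \left(-286\right)\right) = -189390 - \left(307 - \left(137 - 141\right) \left(-286\right)\right) = -189390 - -837 = -189390 + \left(1144 - 307\right) = -189390 + 837 = -188553$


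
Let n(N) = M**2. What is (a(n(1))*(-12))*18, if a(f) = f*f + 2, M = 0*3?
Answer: -432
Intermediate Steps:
M = 0
n(N) = 0 (n(N) = 0**2 = 0)
a(f) = 2 + f**2 (a(f) = f**2 + 2 = 2 + f**2)
(a(n(1))*(-12))*18 = ((2 + 0**2)*(-12))*18 = ((2 + 0)*(-12))*18 = (2*(-12))*18 = -24*18 = -432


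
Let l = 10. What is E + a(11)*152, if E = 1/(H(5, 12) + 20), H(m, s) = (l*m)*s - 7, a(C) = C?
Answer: 1024937/613 ≈ 1672.0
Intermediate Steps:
H(m, s) = -7 + 10*m*s (H(m, s) = (10*m)*s - 7 = 10*m*s - 7 = -7 + 10*m*s)
E = 1/613 (E = 1/((-7 + 10*5*12) + 20) = 1/((-7 + 600) + 20) = 1/(593 + 20) = 1/613 ≈ 0.0016313)
E + a(11)*152 = 1/613 + 11*152 = 1/613 + 1672 = 1024937/613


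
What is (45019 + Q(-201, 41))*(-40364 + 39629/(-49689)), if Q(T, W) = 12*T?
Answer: -85456281509975/49689 ≈ -1.7198e+9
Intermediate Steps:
(45019 + Q(-201, 41))*(-40364 + 39629/(-49689)) = (45019 + 12*(-201))*(-40364 + 39629/(-49689)) = (45019 - 2412)*(-40364 + 39629*(-1/49689)) = 42607*(-40364 - 39629/49689) = 42607*(-2005686425/49689) = -85456281509975/49689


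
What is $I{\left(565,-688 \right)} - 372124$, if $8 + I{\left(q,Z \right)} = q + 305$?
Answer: $-371262$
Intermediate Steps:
$I{\left(q,Z \right)} = 297 + q$ ($I{\left(q,Z \right)} = -8 + \left(q + 305\right) = -8 + \left(305 + q\right) = 297 + q$)
$I{\left(565,-688 \right)} - 372124 = \left(297 + 565\right) - 372124 = 862 - 372124 = -371262$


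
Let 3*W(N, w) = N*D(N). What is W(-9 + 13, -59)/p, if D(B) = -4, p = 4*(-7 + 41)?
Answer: -2/51 ≈ -0.039216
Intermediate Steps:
p = 136 (p = 4*34 = 136)
W(N, w) = -4*N/3 (W(N, w) = (N*(-4))/3 = (-4*N)/3 = -4*N/3)
W(-9 + 13, -59)/p = -4*(-9 + 13)/3/136 = -4/3*4*(1/136) = -16/3*1/136 = -2/51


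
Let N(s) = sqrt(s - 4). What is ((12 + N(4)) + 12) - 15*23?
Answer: -321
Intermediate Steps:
N(s) = sqrt(-4 + s)
((12 + N(4)) + 12) - 15*23 = ((12 + sqrt(-4 + 4)) + 12) - 15*23 = ((12 + sqrt(0)) + 12) - 345 = ((12 + 0) + 12) - 345 = (12 + 12) - 345 = 24 - 345 = -321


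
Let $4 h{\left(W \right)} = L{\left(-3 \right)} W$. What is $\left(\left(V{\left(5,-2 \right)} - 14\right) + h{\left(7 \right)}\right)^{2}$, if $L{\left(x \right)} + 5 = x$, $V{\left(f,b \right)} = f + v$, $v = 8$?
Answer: $225$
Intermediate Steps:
$V{\left(f,b \right)} = 8 + f$ ($V{\left(f,b \right)} = f + 8 = 8 + f$)
$L{\left(x \right)} = -5 + x$
$h{\left(W \right)} = - 2 W$ ($h{\left(W \right)} = \frac{\left(-5 - 3\right) W}{4} = \frac{\left(-8\right) W}{4} = - 2 W$)
$\left(\left(V{\left(5,-2 \right)} - 14\right) + h{\left(7 \right)}\right)^{2} = \left(\left(\left(8 + 5\right) - 14\right) - 14\right)^{2} = \left(\left(13 - 14\right) - 14\right)^{2} = \left(-1 - 14\right)^{2} = \left(-15\right)^{2} = 225$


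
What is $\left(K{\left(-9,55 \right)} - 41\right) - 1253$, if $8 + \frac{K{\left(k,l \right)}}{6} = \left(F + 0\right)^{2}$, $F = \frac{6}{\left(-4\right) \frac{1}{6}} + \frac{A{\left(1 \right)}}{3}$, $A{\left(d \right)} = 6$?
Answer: $-1048$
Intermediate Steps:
$F = -7$ ($F = \frac{6}{\left(-4\right) \frac{1}{6}} + \frac{6}{3} = \frac{6}{\left(-4\right) \frac{1}{6}} + 6 \cdot \frac{1}{3} = \frac{6}{- \frac{2}{3}} + 2 = 6 \left(- \frac{3}{2}\right) + 2 = -9 + 2 = -7$)
$K{\left(k,l \right)} = 246$ ($K{\left(k,l \right)} = -48 + 6 \left(-7 + 0\right)^{2} = -48 + 6 \left(-7\right)^{2} = -48 + 6 \cdot 49 = -48 + 294 = 246$)
$\left(K{\left(-9,55 \right)} - 41\right) - 1253 = \left(246 - 41\right) - 1253 = 205 - 1253 = -1048$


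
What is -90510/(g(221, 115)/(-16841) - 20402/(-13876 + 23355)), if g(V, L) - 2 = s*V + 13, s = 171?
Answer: 7224319893945/350976578 ≈ 20583.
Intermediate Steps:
g(V, L) = 15 + 171*V (g(V, L) = 2 + (171*V + 13) = 2 + (13 + 171*V) = 15 + 171*V)
-90510/(g(221, 115)/(-16841) - 20402/(-13876 + 23355)) = -90510/((15 + 171*221)/(-16841) - 20402/(-13876 + 23355)) = -90510/((15 + 37791)*(-1/16841) - 20402/9479) = -90510/(37806*(-1/16841) - 20402*1/9479) = -90510/(-37806/16841 - 20402/9479) = -90510/(-701953156/159635839) = -90510*(-159635839/701953156) = 7224319893945/350976578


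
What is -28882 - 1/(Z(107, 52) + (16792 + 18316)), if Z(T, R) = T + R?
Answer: -1018581495/35267 ≈ -28882.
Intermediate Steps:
Z(T, R) = R + T
-28882 - 1/(Z(107, 52) + (16792 + 18316)) = -28882 - 1/((52 + 107) + (16792 + 18316)) = -28882 - 1/(159 + 35108) = -28882 - 1/35267 = -1018581495/35267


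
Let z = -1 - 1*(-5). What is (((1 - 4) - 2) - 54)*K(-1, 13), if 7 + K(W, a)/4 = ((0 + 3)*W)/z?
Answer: 1829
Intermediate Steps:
z = 4 (z = -1 + 5 = 4)
K(W, a) = -28 + 3*W (K(W, a) = -28 + 4*(((0 + 3)*W)/4) = -28 + 4*((3*W)*(¼)) = -28 + 4*(3*W/4) = -28 + 3*W)
(((1 - 4) - 2) - 54)*K(-1, 13) = (((1 - 4) - 2) - 54)*(-28 + 3*(-1)) = ((-3 - 2) - 54)*(-28 - 3) = (-5 - 54)*(-31) = -59*(-31) = 1829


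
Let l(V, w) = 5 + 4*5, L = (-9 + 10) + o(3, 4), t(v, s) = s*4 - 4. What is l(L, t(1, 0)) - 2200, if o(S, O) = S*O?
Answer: -2175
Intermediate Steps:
t(v, s) = -4 + 4*s (t(v, s) = 4*s - 4 = -4 + 4*s)
o(S, O) = O*S
L = 13 (L = (-9 + 10) + 4*3 = 1 + 12 = 13)
l(V, w) = 25 (l(V, w) = 5 + 20 = 25)
l(L, t(1, 0)) - 2200 = 25 - 2200 = -2175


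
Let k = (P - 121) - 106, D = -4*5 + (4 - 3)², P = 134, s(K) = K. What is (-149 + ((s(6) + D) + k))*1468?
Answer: -374340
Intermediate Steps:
D = -19 (D = -20 + 1² = -20 + 1 = -19)
k = -93 (k = (134 - 121) - 106 = 13 - 106 = -93)
(-149 + ((s(6) + D) + k))*1468 = (-149 + ((6 - 19) - 93))*1468 = (-149 + (-13 - 93))*1468 = (-149 - 106)*1468 = -255*1468 = -374340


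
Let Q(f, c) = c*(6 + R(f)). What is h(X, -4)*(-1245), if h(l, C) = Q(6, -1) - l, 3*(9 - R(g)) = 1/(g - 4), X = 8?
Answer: 56855/2 ≈ 28428.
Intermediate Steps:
R(g) = 9 - 1/(3*(-4 + g)) (R(g) = 9 - 1/(3*(g - 4)) = 9 - 1/(3*(-4 + g)))
Q(f, c) = c*(6 + (-109 + 27*f)/(3*(-4 + f)))
h(l, C) = -89/6 - l (h(l, C) = (⅓)*(-1)*(-181 + 45*6)/(-4 + 6) - l = (⅓)*(-1)*(-181 + 270)/2 - l = (⅓)*(-1)*(½)*89 - l = -89/6 - l)
h(X, -4)*(-1245) = (-89/6 - 1*8)*(-1245) = (-89/6 - 8)*(-1245) = -137/6*(-1245) = 56855/2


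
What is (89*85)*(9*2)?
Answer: 136170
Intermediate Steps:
(89*85)*(9*2) = 7565*18 = 136170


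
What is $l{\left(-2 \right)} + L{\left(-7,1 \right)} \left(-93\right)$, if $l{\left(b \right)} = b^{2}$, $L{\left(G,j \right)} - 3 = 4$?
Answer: $-647$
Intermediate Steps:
$L{\left(G,j \right)} = 7$ ($L{\left(G,j \right)} = 3 + 4 = 7$)
$l{\left(-2 \right)} + L{\left(-7,1 \right)} \left(-93\right) = \left(-2\right)^{2} + 7 \left(-93\right) = 4 - 651 = -647$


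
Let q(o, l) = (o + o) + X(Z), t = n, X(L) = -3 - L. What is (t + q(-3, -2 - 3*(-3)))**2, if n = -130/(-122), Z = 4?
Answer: 529984/3721 ≈ 142.43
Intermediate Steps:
n = 65/61 (n = -130*(-1/122) = 65/61 ≈ 1.0656)
t = 65/61 ≈ 1.0656
q(o, l) = -7 + 2*o (q(o, l) = (o + o) + (-3 - 1*4) = 2*o + (-3 - 4) = 2*o - 7 = -7 + 2*o)
(t + q(-3, -2 - 3*(-3)))**2 = (65/61 + (-7 + 2*(-3)))**2 = (65/61 + (-7 - 6))**2 = (65/61 - 13)**2 = (-728/61)**2 = 529984/3721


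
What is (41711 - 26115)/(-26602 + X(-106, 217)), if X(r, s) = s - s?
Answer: -7798/13301 ≈ -0.58627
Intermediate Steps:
X(r, s) = 0
(41711 - 26115)/(-26602 + X(-106, 217)) = (41711 - 26115)/(-26602 + 0) = 15596/(-26602) = 15596*(-1/26602) = -7798/13301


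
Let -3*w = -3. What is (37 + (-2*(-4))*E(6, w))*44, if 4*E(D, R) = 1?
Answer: 1716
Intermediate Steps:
w = 1 (w = -⅓*(-3) = 1)
E(D, R) = ¼ (E(D, R) = (¼)*1 = ¼)
(37 + (-2*(-4))*E(6, w))*44 = (37 - 2*(-4)*(¼))*44 = (37 + 8*(¼))*44 = (37 + 2)*44 = 39*44 = 1716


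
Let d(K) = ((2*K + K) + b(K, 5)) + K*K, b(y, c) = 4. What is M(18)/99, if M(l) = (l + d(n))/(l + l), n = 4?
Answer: 25/1782 ≈ 0.014029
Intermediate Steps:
d(K) = 4 + K² + 3*K (d(K) = ((2*K + K) + 4) + K*K = (3*K + 4) + K² = (4 + 3*K) + K² = 4 + K² + 3*K)
M(l) = (32 + l)/(2*l) (M(l) = (l + (4 + 4² + 3*4))/(l + l) = (l + (4 + 16 + 12))/((2*l)) = (l + 32)*(1/(2*l)) = (32 + l)*(1/(2*l)) = (32 + l)/(2*l))
M(18)/99 = ((½)*(32 + 18)/18)/99 = ((½)*(1/18)*50)*(1/99) = (25/18)*(1/99) = 25/1782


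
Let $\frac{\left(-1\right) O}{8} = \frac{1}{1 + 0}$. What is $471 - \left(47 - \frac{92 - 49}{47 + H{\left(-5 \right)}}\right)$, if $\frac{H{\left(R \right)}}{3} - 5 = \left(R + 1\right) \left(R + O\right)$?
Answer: $\frac{92475}{218} \approx 424.2$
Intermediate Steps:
$O = -8$ ($O = - \frac{8}{1 + 0} = - \frac{8}{1} = \left(-8\right) 1 = -8$)
$H{\left(R \right)} = 15 + 3 \left(1 + R\right) \left(-8 + R\right)$ ($H{\left(R \right)} = 15 + 3 \left(R + 1\right) \left(R - 8\right) = 15 + 3 \left(1 + R\right) \left(-8 + R\right)$)
$471 - \left(47 - \frac{92 - 49}{47 + H{\left(-5 \right)}}\right) = 471 - \left(47 - \frac{92 - 49}{47 - \left(-96 - 75\right)}\right) = 471 - \left(47 - \frac{43}{47 + \left(-9 + 105 + 3 \cdot 25\right)}\right) = 471 - \left(47 - \frac{43}{47 + \left(-9 + 105 + 75\right)}\right) = 471 - \left(47 - \frac{43}{47 + 171}\right) = 471 - \left(47 - \frac{43}{218}\right) = 471 + \left(43 \cdot \frac{1}{218} - 47\right) = 471 + \left(\frac{43}{218} - 47\right) = 471 - \frac{10203}{218} = \frac{92475}{218}$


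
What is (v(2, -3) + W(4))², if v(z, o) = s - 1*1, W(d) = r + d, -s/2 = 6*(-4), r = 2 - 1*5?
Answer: 2304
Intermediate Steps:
r = -3 (r = 2 - 5 = -3)
s = 48 (s = -12*(-4) = -2*(-24) = 48)
W(d) = -3 + d
v(z, o) = 47 (v(z, o) = 48 - 1*1 = 48 - 1 = 47)
(v(2, -3) + W(4))² = (47 + (-3 + 4))² = (47 + 1)² = 48² = 2304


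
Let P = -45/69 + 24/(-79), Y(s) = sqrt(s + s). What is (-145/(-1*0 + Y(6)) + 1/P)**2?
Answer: 21158532031/12068676 + 263465*sqrt(3)/5211 ≈ 1840.8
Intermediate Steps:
Y(s) = sqrt(2)*sqrt(s) (Y(s) = sqrt(2*s) = sqrt(2)*sqrt(s))
P = -1737/1817 (P = -45*1/69 + 24*(-1/79) = -15/23 - 24/79 = -1737/1817 ≈ -0.95597)
(-145/(-1*0 + Y(6)) + 1/P)**2 = (-145/(-1*0 + sqrt(2)*sqrt(6)) + 1/(-1737/1817))**2 = (-145/(0 + 2*sqrt(3)) - 1817/1737)**2 = (-145*sqrt(3)/6 - 1817/1737)**2 = (-1817/1737 - 145*sqrt(3)/6)**2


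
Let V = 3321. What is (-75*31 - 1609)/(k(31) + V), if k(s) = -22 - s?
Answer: -1967/1634 ≈ -1.2038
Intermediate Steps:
(-75*31 - 1609)/(k(31) + V) = (-75*31 - 1609)/((-22 - 1*31) + 3321) = (-2325 - 1609)/((-22 - 31) + 3321) = -3934/(-53 + 3321) = -3934/3268 = -3934*1/3268 = -1967/1634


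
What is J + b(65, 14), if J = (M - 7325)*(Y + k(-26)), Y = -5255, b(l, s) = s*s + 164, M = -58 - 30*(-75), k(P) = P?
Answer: 27107733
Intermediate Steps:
M = 2192 (M = -58 + 2250 = 2192)
b(l, s) = 164 + s² (b(l, s) = s² + 164 = 164 + s²)
J = 27107373 (J = (2192 - 7325)*(-5255 - 26) = -5133*(-5281) = 27107373)
J + b(65, 14) = 27107373 + (164 + 14²) = 27107373 + (164 + 196) = 27107373 + 360 = 27107733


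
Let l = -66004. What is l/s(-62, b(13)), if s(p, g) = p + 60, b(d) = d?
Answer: 33002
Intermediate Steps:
s(p, g) = 60 + p
l/s(-62, b(13)) = -66004/(60 - 62) = -66004/(-2) = -66004*(-1/2) = 33002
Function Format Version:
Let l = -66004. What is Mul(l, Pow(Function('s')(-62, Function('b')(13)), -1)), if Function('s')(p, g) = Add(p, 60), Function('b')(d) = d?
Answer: 33002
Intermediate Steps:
Function('s')(p, g) = Add(60, p)
Mul(l, Pow(Function('s')(-62, Function('b')(13)), -1)) = Mul(-66004, Pow(Add(60, -62), -1)) = Mul(-66004, Pow(-2, -1)) = Mul(-66004, Rational(-1, 2)) = 33002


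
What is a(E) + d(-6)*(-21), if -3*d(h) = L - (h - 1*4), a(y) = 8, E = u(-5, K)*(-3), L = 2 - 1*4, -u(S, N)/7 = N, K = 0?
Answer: 64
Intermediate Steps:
u(S, N) = -7*N
L = -2 (L = 2 - 4 = -2)
E = 0 (E = -7*0*(-3) = 0*(-3) = 0)
d(h) = -⅔ + h/3 (d(h) = -(-2 - (h - 1*4))/3 = -(-2 - (h - 4))/3 = -(-2 - (-4 + h))/3 = -(-2 + (4 - h))/3 = -(2 - h)/3 = -⅔ + h/3)
a(E) + d(-6)*(-21) = 8 + (-⅔ + (⅓)*(-6))*(-21) = 8 + (-⅔ - 2)*(-21) = 8 - 8/3*(-21) = 8 + 56 = 64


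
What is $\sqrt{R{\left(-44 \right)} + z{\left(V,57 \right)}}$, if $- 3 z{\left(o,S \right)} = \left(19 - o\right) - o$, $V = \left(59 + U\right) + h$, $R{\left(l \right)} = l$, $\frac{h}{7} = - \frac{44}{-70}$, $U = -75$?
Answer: $\frac{i \sqrt{13065}}{15} \approx 7.6201 i$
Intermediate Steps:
$h = \frac{22}{5}$ ($h = 7 \left(- \frac{44}{-70}\right) = 7 \left(\left(-44\right) \left(- \frac{1}{70}\right)\right) = 7 \cdot \frac{22}{35} = \frac{22}{5} \approx 4.4$)
$V = - \frac{58}{5}$ ($V = \left(59 - 75\right) + \frac{22}{5} = -16 + \frac{22}{5} = - \frac{58}{5} \approx -11.6$)
$z{\left(o,S \right)} = - \frac{19}{3} + \frac{2 o}{3}$ ($z{\left(o,S \right)} = - \frac{\left(19 - o\right) - o}{3} = - \frac{19 - 2 o}{3} = - \frac{19}{3} + \frac{2 o}{3}$)
$\sqrt{R{\left(-44 \right)} + z{\left(V,57 \right)}} = \sqrt{-44 + \left(- \frac{19}{3} + \frac{2}{3} \left(- \frac{58}{5}\right)\right)} = \sqrt{-44 - \frac{211}{15}} = \sqrt{- \frac{871}{15}} = \frac{i \sqrt{13065}}{15}$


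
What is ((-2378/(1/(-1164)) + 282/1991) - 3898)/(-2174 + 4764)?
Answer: 393093674/368335 ≈ 1067.2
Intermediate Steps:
((-2378/(1/(-1164)) + 282/1991) - 3898)/(-2174 + 4764) = ((-2378/(-1/1164) + 282*(1/1991)) - 3898)/2590 = ((-2378*(-1164) + 282/1991) - 3898)*(1/2590) = ((2767992 + 282/1991) - 3898)*(1/2590) = (5511072354/1991 - 3898)*(1/2590) = (5503311436/1991)*(1/2590) = 393093674/368335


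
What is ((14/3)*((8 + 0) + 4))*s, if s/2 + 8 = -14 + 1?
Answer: -2352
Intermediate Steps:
s = -42 (s = -16 + 2*(-14 + 1) = -16 + 2*(-13) = -16 - 26 = -42)
((14/3)*((8 + 0) + 4))*s = ((14/3)*((8 + 0) + 4))*(-42) = ((14*(⅓))*(8 + 4))*(-42) = ((14/3)*12)*(-42) = 56*(-42) = -2352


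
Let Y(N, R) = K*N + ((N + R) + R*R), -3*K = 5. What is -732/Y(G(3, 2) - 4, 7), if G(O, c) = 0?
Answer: -549/44 ≈ -12.477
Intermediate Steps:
K = -5/3 (K = -⅓*5 = -5/3 ≈ -1.6667)
Y(N, R) = R + R² - 2*N/3 (Y(N, R) = -5*N/3 + ((N + R) + R*R) = -5*N/3 + ((N + R) + R²) = -5*N/3 + (N + R + R²) = R + R² - 2*N/3)
-732/Y(G(3, 2) - 4, 7) = -732/(7 + 7² - 2*(0 - 4)/3) = -732/(7 + 49 - ⅔*(-4)) = -732/(7 + 49 + 8/3) = -732/(176/3) = (3/176)*(-732) = -549/44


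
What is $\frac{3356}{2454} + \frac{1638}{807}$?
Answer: $\frac{1121324}{330063} \approx 3.3973$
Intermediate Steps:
$\frac{3356}{2454} + \frac{1638}{807} = 3356 \cdot \frac{1}{2454} + 1638 \cdot \frac{1}{807} = \frac{1678}{1227} + \frac{546}{269} = \frac{1121324}{330063}$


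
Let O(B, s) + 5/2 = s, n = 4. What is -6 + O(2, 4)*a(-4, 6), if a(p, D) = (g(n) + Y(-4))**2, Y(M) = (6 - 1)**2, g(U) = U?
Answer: 2511/2 ≈ 1255.5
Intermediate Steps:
Y(M) = 25 (Y(M) = 5**2 = 25)
O(B, s) = -5/2 + s
a(p, D) = 841 (a(p, D) = (4 + 25)**2 = 29**2 = 841)
-6 + O(2, 4)*a(-4, 6) = -6 + (-5/2 + 4)*841 = -6 + (3/2)*841 = -6 + 2523/2 = 2511/2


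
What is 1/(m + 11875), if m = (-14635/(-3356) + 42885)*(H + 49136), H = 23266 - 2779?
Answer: 3356/10021344368485 ≈ 3.3489e-10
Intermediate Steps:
H = 20487
m = 10021304515985/3356 (m = (-14635/(-3356) + 42885)*(20487 + 49136) = (-14635*(-1/3356) + 42885)*69623 = (14635/3356 + 42885)*69623 = (143936695/3356)*69623 = 10021304515985/3356 ≈ 2.9861e+9)
1/(m + 11875) = 1/(10021304515985/3356 + 11875) = 1/(10021344368485/3356) = 3356/10021344368485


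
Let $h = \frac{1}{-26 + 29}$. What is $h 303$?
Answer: $101$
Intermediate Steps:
$h = \frac{1}{3} \approx 0.33333$
$h 303 = \frac{1}{3} \cdot 303 = 101$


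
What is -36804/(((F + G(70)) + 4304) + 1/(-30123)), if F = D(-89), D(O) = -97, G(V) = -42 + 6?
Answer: -277161723/31410758 ≈ -8.8238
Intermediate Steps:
G(V) = -36
F = -97
-36804/(((F + G(70)) + 4304) + 1/(-30123)) = -36804/(((-97 - 36) + 4304) + 1/(-30123)) = -36804/((-133 + 4304) - 1/30123) = -36804/(4171 - 1/30123) = -36804/125643032/30123 = -36804*30123/125643032 = -277161723/31410758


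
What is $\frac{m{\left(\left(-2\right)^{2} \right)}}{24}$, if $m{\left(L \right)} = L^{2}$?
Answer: $\frac{2}{3} \approx 0.66667$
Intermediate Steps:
$\frac{m{\left(\left(-2\right)^{2} \right)}}{24} = \frac{\left(\left(-2\right)^{2}\right)^{2}}{24} = \frac{4^{2}}{24} = \frac{1}{24} \cdot 16 = \frac{2}{3}$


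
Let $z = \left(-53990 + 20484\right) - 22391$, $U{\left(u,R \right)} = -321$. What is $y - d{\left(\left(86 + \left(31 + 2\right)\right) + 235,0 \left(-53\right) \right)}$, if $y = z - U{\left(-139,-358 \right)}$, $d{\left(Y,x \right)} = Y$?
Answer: $-55930$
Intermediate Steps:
$z = -55897$ ($z = -33506 - 22391 = -55897$)
$y = -55576$ ($y = -55897 - -321 = -55897 + 321 = -55576$)
$y - d{\left(\left(86 + \left(31 + 2\right)\right) + 235,0 \left(-53\right) \right)} = -55576 - \left(\left(86 + \left(31 + 2\right)\right) + 235\right) = -55576 - \left(\left(86 + 33\right) + 235\right) = -55576 - \left(119 + 235\right) = -55576 - 354 = -55930$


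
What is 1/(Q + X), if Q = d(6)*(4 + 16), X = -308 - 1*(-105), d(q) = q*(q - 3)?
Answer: 1/157 ≈ 0.0063694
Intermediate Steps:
d(q) = q*(-3 + q)
X = -203 (X = -308 + 105 = -203)
Q = 360 (Q = (6*(-3 + 6))*(4 + 16) = (6*3)*20 = 18*20 = 360)
1/(Q + X) = 1/(360 - 203) = 1/157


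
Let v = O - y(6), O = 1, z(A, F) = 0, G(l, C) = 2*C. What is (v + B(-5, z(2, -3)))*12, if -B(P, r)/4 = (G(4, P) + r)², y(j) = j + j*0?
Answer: -4860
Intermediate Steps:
y(j) = j (y(j) = j + 0 = j)
B(P, r) = -4*(r + 2*P)² (B(P, r) = -4*(2*P + r)² = -4*(r + 2*P)²)
v = -5 (v = 1 - 1*6 = 1 - 6 = -5)
(v + B(-5, z(2, -3)))*12 = (-5 - 4*(0 + 2*(-5))²)*12 = (-5 - 4*(0 - 10)²)*12 = (-5 - 4*(-10)²)*12 = (-5 - 4*100)*12 = (-5 - 400)*12 = -405*12 = -4860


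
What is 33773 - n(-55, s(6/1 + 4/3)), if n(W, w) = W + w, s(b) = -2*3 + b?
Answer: 101480/3 ≈ 33827.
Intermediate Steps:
s(b) = -6 + b
33773 - n(-55, s(6/1 + 4/3)) = 33773 - (-55 + (-6 + (6/1 + 4/3))) = 33773 - (-55 + (-6 + (6*1 + 4*(⅓)))) = 33773 - (-55 + (-6 + (6 + 4/3))) = 33773 - (-55 + (-6 + 22/3)) = 33773 - (-55 + 4/3) = 33773 - 1*(-161/3) = 33773 + 161/3 = 101480/3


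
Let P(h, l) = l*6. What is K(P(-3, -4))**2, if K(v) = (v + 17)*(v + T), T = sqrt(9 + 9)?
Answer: 29106 - 7056*sqrt(2) ≈ 19127.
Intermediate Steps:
T = 3*sqrt(2) (T = sqrt(18) = 3*sqrt(2) ≈ 4.2426)
P(h, l) = 6*l
K(v) = (17 + v)*(v + 3*sqrt(2)) (K(v) = (v + 17)*(v + 3*sqrt(2)) = (17 + v)*(v + 3*sqrt(2)))
K(P(-3, -4))**2 = ((6*(-4))**2 + 17*(6*(-4)) + 51*sqrt(2) + 3*(6*(-4))*sqrt(2))**2 = ((-24)**2 + 17*(-24) + 51*sqrt(2) + 3*(-24)*sqrt(2))**2 = (576 - 408 + 51*sqrt(2) - 72*sqrt(2))**2 = (168 - 21*sqrt(2))**2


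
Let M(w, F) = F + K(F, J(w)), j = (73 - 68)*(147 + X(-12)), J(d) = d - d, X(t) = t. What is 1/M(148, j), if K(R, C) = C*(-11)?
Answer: 1/675 ≈ 0.0014815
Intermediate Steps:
J(d) = 0
K(R, C) = -11*C
j = 675 (j = (73 - 68)*(147 - 12) = 5*135 = 675)
M(w, F) = F (M(w, F) = F - 11*0 = F + 0 = F)
1/M(148, j) = 1/675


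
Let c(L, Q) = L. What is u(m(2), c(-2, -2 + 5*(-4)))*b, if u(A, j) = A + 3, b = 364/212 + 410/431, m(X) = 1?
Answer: 243804/22843 ≈ 10.673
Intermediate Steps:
b = 60951/22843 (b = 364*(1/212) + 410*(1/431) = 91/53 + 410/431 = 60951/22843 ≈ 2.6683)
u(A, j) = 3 + A
u(m(2), c(-2, -2 + 5*(-4)))*b = (3 + 1)*(60951/22843) = 4*(60951/22843) = 243804/22843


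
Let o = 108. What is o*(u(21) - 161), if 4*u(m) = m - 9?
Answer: -17064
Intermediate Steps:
u(m) = -9/4 + m/4 (u(m) = (m - 9)/4 = (-9 + m)/4 = -9/4 + m/4)
o*(u(21) - 161) = 108*((-9/4 + (¼)*21) - 161) = 108*((-9/4 + 21/4) - 161) = 108*(3 - 161) = 108*(-158) = -17064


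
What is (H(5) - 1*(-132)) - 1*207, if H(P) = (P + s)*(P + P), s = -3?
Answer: -55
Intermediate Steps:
H(P) = 2*P*(-3 + P) (H(P) = (P - 3)*(P + P) = (-3 + P)*(2*P) = 2*P*(-3 + P))
(H(5) - 1*(-132)) - 1*207 = (2*5*(-3 + 5) - 1*(-132)) - 1*207 = (2*5*2 + 132) - 207 = (20 + 132) - 207 = 152 - 207 = -55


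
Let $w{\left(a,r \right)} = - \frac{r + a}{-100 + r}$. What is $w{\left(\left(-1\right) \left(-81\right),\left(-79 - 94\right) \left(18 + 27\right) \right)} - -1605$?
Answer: $\frac{12647721}{7885} \approx 1604.0$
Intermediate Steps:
$w{\left(a,r \right)} = - \frac{a + r}{-100 + r}$
$w{\left(\left(-1\right) \left(-81\right),\left(-79 - 94\right) \left(18 + 27\right) \right)} - -1605 = \frac{- \left(-1\right) \left(-81\right) - \left(-79 - 94\right) \left(18 + 27\right)}{-100 + \left(-79 - 94\right) \left(18 + 27\right)} - -1605 = \frac{\left(-1\right) 81 - \left(-173\right) 45}{-100 - 7785} + 1605 = \frac{-81 - -7785}{-100 - 7785} + 1605 = \frac{-81 + 7785}{-7885} + 1605 = \left(- \frac{1}{7885}\right) 7704 + 1605 = - \frac{7704}{7885} + 1605 = \frac{12647721}{7885}$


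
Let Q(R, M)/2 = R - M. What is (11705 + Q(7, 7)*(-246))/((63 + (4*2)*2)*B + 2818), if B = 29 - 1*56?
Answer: 2341/137 ≈ 17.088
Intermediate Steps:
Q(R, M) = -2*M + 2*R (Q(R, M) = 2*(R - M) = -2*M + 2*R)
B = -27 (B = 29 - 56 = -27)
(11705 + Q(7, 7)*(-246))/((63 + (4*2)*2)*B + 2818) = (11705 + (-2*7 + 2*7)*(-246))/((63 + (4*2)*2)*(-27) + 2818) = (11705 + (-14 + 14)*(-246))/((63 + 8*2)*(-27) + 2818) = (11705 + 0*(-246))/((63 + 16)*(-27) + 2818) = (11705 + 0)/(79*(-27) + 2818) = 11705/(-2133 + 2818) = 11705/685 = 11705*(1/685) = 2341/137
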